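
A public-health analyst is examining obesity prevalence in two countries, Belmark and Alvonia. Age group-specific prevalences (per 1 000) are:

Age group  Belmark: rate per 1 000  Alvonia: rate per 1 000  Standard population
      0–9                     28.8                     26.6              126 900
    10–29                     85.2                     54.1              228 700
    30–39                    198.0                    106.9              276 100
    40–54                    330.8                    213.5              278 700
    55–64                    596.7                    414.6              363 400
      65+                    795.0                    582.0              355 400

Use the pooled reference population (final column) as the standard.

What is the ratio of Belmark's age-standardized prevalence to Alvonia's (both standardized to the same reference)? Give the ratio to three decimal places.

Standard total = 1 629 200; weights = 0.0779, 0.1404, 0.1695, 0.1711, 0.2231, 0.2181.
Belmark: 0.0779×28.8 + 0.1404×85.2 + 0.1695×198.0 + 0.1711×330.8 + 0.2231×596.7 + 0.2181×795.0 = 410.8676 per 1 000.
Alvonia: 0.0779×26.6 + 0.1404×54.1 + 0.1695×106.9 + 0.1711×213.5 + 0.2231×414.6 + 0.2181×582.0 = 283.7431 per 1 000.
Ratio = 410.8676 ÷ 283.7431 = 1.44803.

1.448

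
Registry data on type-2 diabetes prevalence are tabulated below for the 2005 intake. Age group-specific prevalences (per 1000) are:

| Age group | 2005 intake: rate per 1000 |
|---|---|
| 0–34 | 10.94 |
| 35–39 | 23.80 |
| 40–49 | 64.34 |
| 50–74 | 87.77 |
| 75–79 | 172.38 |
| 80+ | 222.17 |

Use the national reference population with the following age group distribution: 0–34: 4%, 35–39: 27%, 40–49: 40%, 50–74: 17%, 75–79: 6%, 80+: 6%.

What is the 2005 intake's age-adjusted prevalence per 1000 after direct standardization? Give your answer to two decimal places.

Standard weights: 0.04, 0.27, 0.40, 0.17, 0.06, 0.06.
Standardized rate: 0.0400×10.94 + 0.2700×23.80 + 0.4000×64.34 + 0.1700×87.77 + 0.0600×172.38 + 0.0600×222.17 = 71.1935 per 1000.

71.19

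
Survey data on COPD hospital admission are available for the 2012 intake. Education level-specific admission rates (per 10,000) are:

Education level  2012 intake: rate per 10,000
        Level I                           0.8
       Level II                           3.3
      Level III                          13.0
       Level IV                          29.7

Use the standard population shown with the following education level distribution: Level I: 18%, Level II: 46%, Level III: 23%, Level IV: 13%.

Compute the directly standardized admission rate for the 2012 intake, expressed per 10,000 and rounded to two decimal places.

Standard weights: 0.18, 0.46, 0.23, 0.13.
Standardized rate: 0.1800×0.8 + 0.4600×3.3 + 0.2300×13.0 + 0.1300×29.7 = 8.5130 per 10,000.

8.51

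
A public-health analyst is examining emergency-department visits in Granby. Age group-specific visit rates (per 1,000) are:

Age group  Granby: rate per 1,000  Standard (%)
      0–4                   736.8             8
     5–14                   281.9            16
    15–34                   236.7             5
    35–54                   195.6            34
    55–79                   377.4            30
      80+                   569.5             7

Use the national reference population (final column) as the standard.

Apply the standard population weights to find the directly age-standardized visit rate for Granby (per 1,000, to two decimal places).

Standard weights: 0.08, 0.16, 0.05, 0.34, 0.30, 0.07.
Standardized rate: 0.0800×736.8 + 0.1600×281.9 + 0.0500×236.7 + 0.3400×195.6 + 0.3000×377.4 + 0.0700×569.5 = 335.4720 per 1,000.

335.47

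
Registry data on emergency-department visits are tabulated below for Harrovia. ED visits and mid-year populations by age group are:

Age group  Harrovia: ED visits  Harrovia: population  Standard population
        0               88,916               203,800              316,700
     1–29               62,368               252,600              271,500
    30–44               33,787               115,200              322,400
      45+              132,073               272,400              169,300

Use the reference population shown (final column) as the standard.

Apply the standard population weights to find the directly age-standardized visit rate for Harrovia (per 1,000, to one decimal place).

353.6

Age-specific rates per 1,000 for Harrovia: 436.290, 246.904, 293.290, 484.849.
Standard total = 1,079,900; weights = 0.2933, 0.2514, 0.2985, 0.1568.
Standardized rate: 0.2933×436.290 + 0.2514×246.904 + 0.2985×293.290 + 0.1568×484.849 = 353.5970 per 1,000.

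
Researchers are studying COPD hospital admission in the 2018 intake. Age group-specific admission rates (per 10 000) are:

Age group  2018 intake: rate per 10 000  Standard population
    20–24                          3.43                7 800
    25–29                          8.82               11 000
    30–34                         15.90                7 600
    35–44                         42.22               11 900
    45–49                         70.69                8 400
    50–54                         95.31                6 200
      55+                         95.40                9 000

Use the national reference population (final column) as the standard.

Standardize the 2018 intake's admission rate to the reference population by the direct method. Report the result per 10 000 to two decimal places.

Standard total = 61 900; weights = 0.1260, 0.1777, 0.1228, 0.1922, 0.1357, 0.1002, 0.1454.
Standardized rate: 0.1260×3.43 + 0.1777×8.82 + 0.1228×15.90 + 0.1922×42.22 + 0.1357×70.69 + 0.1002×95.31 + 0.1454×95.40 = 45.0784 per 10 000.

45.08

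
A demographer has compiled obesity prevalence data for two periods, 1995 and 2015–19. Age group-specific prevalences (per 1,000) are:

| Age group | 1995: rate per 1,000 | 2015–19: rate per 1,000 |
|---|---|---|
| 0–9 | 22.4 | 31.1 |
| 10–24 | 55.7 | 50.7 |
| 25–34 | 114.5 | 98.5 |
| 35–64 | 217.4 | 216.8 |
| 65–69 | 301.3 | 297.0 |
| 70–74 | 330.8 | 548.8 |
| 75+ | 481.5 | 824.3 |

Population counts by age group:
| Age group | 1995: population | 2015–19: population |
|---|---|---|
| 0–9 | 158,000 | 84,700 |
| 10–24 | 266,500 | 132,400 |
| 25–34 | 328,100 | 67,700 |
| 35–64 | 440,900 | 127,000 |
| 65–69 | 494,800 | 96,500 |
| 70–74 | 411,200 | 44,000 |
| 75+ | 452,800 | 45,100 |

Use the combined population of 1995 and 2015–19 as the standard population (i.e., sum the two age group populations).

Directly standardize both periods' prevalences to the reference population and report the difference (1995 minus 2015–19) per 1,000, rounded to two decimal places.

-82.81

Combined standard total = 3,149,700; weights = 0.0771, 0.1266, 0.1257, 0.1803, 0.1877, 0.1445, 0.1581.
1995: 0.0771×22.4 + 0.1266×55.7 + 0.1257×114.5 + 0.1803×217.4 + 0.1877×301.3 + 0.1445×330.8 + 0.1581×481.5 = 242.8528 per 1,000.
2015–19: 0.0771×31.1 + 0.1266×50.7 + 0.1257×98.5 + 0.1803×216.8 + 0.1877×297.0 + 0.1445×548.8 + 0.1581×824.3 = 325.6590 per 1,000.
Difference = 242.8528 − 325.6590 = -82.8062.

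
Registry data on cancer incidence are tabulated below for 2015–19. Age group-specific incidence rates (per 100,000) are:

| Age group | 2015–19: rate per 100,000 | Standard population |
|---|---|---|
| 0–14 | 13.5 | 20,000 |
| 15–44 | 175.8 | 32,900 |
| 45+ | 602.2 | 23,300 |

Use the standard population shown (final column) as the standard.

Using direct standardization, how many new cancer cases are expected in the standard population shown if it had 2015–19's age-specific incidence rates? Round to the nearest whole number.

Expected new cancer cases = Σ (standard pop × age-specific rate ÷ 100,000)
= 20,000×13.5/100,000 + 32,900×175.8/100,000 + 23,300×602.2/100,000
= 2.70 + 57.84 + 140.31 = 200.85.

201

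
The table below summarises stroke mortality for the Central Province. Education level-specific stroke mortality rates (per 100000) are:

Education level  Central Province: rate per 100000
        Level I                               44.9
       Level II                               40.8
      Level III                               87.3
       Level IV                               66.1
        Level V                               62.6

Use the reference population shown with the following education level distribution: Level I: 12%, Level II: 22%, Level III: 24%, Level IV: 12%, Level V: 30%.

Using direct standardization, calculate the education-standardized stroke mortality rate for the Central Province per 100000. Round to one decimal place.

Standard weights: 0.12, 0.22, 0.24, 0.12, 0.30.
Standardized rate: 0.1200×44.9 + 0.2200×40.8 + 0.2400×87.3 + 0.1200×66.1 + 0.3000×62.6 = 62.0280 per 100000.

62.0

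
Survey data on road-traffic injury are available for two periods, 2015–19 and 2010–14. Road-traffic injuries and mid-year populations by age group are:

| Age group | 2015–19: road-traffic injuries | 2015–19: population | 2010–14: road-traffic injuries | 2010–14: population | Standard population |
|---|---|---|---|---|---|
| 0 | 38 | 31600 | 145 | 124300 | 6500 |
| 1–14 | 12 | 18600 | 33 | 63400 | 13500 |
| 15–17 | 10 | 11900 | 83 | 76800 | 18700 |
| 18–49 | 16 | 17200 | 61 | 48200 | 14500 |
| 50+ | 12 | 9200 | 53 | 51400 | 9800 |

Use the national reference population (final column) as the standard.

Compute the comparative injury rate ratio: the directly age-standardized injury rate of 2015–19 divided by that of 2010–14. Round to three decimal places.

Age-specific rates per 100000 for 2015–19: 120.25, 64.52, 84.03, 93.02, 130.43.
For 2010–14: 116.65, 52.05, 108.07, 126.56, 103.11.
Standard total = 63000; weights = 0.1032, 0.2143, 0.2968, 0.2302, 0.1556.
2015–19: 0.1032×120.25 + 0.2143×64.52 + 0.2968×84.03 + 0.2302×93.02 + 0.1556×130.43 = 92.8752 per 100000.
2010–14: 0.1032×116.65 + 0.2143×52.05 + 0.2968×108.07 + 0.2302×126.56 + 0.1556×103.11 = 100.4359 per 100000.
Ratio = 92.8752 ÷ 100.4359 = 0.92472.

0.925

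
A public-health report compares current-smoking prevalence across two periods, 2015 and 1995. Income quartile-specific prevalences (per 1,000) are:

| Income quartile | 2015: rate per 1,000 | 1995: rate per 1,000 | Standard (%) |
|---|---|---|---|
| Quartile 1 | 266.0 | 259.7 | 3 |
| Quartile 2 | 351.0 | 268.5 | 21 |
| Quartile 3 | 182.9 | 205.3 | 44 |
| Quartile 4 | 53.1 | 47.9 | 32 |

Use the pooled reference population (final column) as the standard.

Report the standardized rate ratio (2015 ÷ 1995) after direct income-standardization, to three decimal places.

1.055

Standard weights: 0.03, 0.21, 0.44, 0.32.
2015: 0.0300×266.0 + 0.2100×351.0 + 0.4400×182.9 + 0.3200×53.1 = 179.1580 per 1,000.
1995: 0.0300×259.7 + 0.2100×268.5 + 0.4400×205.3 + 0.3200×47.9 = 169.8360 per 1,000.
Ratio = 179.1580 ÷ 169.8360 = 1.05489.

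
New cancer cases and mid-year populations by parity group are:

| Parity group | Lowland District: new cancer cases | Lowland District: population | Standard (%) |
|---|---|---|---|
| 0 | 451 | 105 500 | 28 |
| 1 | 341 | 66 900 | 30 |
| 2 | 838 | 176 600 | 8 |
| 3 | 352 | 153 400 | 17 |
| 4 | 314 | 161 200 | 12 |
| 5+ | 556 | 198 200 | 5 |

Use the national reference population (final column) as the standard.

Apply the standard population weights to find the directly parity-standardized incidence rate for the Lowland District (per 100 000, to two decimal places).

Parity-specific rates per 100 000 for the Lowland District: 427.49, 509.72, 474.52, 229.47, 194.79, 280.52.
Standard weights: 0.28, 0.30, 0.08, 0.17, 0.12, 0.05.
Standardized rate: 0.2800×427.49 + 0.3000×509.72 + 0.0800×474.52 + 0.1700×229.47 + 0.1200×194.79 + 0.0500×280.52 = 386.9830 per 100 000.

386.98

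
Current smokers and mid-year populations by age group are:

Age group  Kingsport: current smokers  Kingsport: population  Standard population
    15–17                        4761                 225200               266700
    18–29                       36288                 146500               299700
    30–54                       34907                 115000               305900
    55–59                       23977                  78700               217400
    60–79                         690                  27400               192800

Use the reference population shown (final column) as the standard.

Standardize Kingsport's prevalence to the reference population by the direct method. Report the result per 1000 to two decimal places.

Age-specific rates per 1000 for Kingsport: 21.141, 247.700, 303.539, 304.663, 25.182.
Standard total = 1282500; weights = 0.2080, 0.2337, 0.2385, 0.1695, 0.1503.
Standardized rate: 0.2080×21.141 + 0.2337×247.700 + 0.2385×303.539 + 0.1695×304.663 + 0.1503×25.182 = 190.1096 per 1000.

190.11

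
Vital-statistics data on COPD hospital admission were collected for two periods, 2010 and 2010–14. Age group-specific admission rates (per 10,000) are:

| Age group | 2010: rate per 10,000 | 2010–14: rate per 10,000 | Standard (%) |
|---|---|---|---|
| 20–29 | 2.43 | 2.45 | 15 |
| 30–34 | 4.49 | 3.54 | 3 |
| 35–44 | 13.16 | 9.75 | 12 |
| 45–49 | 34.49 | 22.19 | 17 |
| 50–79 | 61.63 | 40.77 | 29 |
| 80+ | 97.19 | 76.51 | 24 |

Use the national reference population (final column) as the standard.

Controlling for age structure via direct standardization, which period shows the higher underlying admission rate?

2010

Standard weights: 0.15, 0.03, 0.12, 0.17, 0.29, 0.24.
2010: 0.1500×2.43 + 0.0300×4.49 + 0.1200×13.16 + 0.1700×34.49 + 0.2900×61.63 + 0.2400×97.19 = 49.1400 per 10,000.
2010–14: 0.1500×2.45 + 0.0300×3.54 + 0.1200×9.75 + 0.1700×22.19 + 0.2900×40.77 + 0.2400×76.51 = 35.6017 per 10,000.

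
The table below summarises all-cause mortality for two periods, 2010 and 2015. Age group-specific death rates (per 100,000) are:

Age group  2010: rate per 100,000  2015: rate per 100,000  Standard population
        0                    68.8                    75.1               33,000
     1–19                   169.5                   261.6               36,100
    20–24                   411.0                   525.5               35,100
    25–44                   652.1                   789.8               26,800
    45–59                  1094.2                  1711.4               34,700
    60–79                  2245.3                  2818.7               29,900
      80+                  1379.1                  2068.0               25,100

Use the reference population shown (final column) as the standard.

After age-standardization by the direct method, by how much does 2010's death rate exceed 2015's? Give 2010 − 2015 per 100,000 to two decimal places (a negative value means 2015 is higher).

-304.01

Standard total = 220,700; weights = 0.1495, 0.1636, 0.1590, 0.1214, 0.1572, 0.1355, 0.1137.
2010: 0.1495×68.8 + 0.1636×169.5 + 0.1590×411.0 + 0.1214×652.1 + 0.1572×1094.2 + 0.1355×2245.3 + 0.1137×1379.1 = 815.6337 per 100,000.
2015: 0.1495×75.1 + 0.1636×261.6 + 0.1590×525.5 + 0.1214×789.8 + 0.1572×1711.4 + 0.1355×2818.7 + 0.1137×2068.0 = 1119.6432 per 100,000.
Difference = 815.6337 − 1119.6432 = -304.0096.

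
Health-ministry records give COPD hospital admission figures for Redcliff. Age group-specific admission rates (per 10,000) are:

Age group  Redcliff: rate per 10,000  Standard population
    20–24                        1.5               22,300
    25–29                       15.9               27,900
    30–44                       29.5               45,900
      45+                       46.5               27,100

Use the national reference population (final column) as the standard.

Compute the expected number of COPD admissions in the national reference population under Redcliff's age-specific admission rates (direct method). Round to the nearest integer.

Expected COPD admissions = Σ (standard pop × age-specific rate ÷ 10,000)
= 22,300×1.5/10,000 + 27,900×15.9/10,000 + 45,900×29.5/10,000 + 27,100×46.5/10,000
= 3.35 + 44.36 + 135.41 + 126.02 = 309.13.

309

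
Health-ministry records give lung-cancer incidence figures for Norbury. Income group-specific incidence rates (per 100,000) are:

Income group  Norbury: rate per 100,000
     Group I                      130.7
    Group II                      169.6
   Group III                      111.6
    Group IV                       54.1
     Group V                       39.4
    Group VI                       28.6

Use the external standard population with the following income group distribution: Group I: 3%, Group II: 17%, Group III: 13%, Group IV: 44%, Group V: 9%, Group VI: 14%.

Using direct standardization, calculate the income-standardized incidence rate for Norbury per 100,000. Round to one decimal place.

Standard weights: 0.03, 0.17, 0.13, 0.44, 0.09, 0.14.
Standardized rate: 0.0300×130.7 + 0.1700×169.6 + 0.1300×111.6 + 0.4400×54.1 + 0.0900×39.4 + 0.1400×28.6 = 78.6150 per 100,000.

78.6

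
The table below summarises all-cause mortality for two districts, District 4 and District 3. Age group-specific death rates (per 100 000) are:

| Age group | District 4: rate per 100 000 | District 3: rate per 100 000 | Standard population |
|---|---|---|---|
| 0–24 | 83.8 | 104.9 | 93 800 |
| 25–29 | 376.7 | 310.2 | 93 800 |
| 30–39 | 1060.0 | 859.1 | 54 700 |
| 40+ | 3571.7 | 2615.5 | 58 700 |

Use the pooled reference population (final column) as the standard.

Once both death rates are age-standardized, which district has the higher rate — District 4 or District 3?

Standard total = 301 000; weights = 0.3116, 0.3116, 0.1817, 0.1950.
District 4: 0.3116×83.8 + 0.3116×376.7 + 0.1817×1060.0 + 0.1950×3571.7 = 1032.6767 per 100 000.
District 3: 0.3116×104.9 + 0.3116×310.2 + 0.1817×859.1 + 0.1950×2615.5 = 795.5449 per 100 000.

District 4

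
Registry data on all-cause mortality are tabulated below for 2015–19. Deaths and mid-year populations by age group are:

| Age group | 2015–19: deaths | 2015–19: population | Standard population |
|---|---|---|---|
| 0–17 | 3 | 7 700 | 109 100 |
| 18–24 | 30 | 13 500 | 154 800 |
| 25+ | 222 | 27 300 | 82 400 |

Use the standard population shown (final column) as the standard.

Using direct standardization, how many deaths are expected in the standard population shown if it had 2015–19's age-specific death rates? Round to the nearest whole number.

Age-specific rates per 100 000 for 2015–19: 38.96, 222.22, 813.19.
Expected deaths = Σ (standard pop × age-specific rate ÷ 100 000)
= 109 100×38.96/100 000 + 154 800×222.22/100 000 + 82 400×813.19/100 000
= 42.51 + 344.00 + 670.07 = 1056.57.

1057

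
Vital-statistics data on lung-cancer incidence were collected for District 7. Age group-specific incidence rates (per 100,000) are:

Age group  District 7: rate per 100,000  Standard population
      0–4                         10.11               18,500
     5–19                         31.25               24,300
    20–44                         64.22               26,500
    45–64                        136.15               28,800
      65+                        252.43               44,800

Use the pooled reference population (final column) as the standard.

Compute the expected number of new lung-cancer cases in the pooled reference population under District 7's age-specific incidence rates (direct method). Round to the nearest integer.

179

Expected new lung-cancer cases = Σ (standard pop × age-specific rate ÷ 100,000)
= 18,500×10.11/100,000 + 24,300×31.25/100,000 + 26,500×64.22/100,000 + 28,800×136.15/100,000 + 44,800×252.43/100,000
= 1.87 + 7.59 + 17.02 + 39.21 + 113.09 = 178.78.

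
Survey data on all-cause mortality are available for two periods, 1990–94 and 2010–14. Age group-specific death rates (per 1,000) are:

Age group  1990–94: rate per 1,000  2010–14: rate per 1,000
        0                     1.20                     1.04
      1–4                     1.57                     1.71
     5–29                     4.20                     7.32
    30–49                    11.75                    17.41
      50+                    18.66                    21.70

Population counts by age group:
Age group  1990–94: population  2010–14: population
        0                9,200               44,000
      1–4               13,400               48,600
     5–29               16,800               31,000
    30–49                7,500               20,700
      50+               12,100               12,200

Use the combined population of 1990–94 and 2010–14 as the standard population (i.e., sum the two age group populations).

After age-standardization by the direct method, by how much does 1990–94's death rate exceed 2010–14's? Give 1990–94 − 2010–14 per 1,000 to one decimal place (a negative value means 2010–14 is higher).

-1.8

Combined standard total = 215,500; weights = 0.2469, 0.2877, 0.2218, 0.1309, 0.1128.
1990–94: 0.2469×1.20 + 0.2877×1.57 + 0.2218×4.20 + 0.1309×11.75 + 0.1128×18.66 = 5.3212 per 1,000.
2010–14: 0.2469×1.04 + 0.2877×1.71 + 0.2218×7.32 + 0.1309×17.41 + 0.1128×21.70 = 7.0975 per 1,000.
Difference = 5.3212 − 7.0975 = -1.7763.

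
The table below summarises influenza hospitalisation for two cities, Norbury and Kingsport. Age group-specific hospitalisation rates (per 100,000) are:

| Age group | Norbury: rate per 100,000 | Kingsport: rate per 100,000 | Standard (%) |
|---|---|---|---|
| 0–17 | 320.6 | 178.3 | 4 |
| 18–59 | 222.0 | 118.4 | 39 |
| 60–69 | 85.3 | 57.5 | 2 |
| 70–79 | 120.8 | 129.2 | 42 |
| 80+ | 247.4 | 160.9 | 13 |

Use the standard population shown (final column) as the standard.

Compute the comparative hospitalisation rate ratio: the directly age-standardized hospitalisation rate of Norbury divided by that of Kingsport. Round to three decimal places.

1.419

Standard weights: 0.04, 0.39, 0.02, 0.42, 0.13.
Norbury: 0.0400×320.6 + 0.3900×222.0 + 0.0200×85.3 + 0.4200×120.8 + 0.1300×247.4 = 184.0080 per 100,000.
Kingsport: 0.0400×178.3 + 0.3900×118.4 + 0.0200×57.5 + 0.4200×129.2 + 0.1300×160.9 = 129.6390 per 100,000.
Ratio = 184.0080 ÷ 129.6390 = 1.41939.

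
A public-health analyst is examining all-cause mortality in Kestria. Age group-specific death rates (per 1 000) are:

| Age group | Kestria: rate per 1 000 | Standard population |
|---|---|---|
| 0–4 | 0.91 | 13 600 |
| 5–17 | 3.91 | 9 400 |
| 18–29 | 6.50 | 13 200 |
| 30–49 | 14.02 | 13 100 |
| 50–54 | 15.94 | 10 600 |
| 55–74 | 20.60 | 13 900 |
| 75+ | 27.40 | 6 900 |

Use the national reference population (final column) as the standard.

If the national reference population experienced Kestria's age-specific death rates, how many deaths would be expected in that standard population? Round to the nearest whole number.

963

Expected deaths = Σ (standard pop × age-specific rate ÷ 1 000)
= 13 600×0.91/1 000 + 9 400×3.91/1 000 + 13 200×6.50/1 000 + 13 100×14.02/1 000 + 10 600×15.94/1 000 + 13 900×20.60/1 000 + 6 900×27.40/1 000
= 12.38 + 36.75 + 85.80 + 183.66 + 168.96 + 286.34 + 189.06 = 962.96.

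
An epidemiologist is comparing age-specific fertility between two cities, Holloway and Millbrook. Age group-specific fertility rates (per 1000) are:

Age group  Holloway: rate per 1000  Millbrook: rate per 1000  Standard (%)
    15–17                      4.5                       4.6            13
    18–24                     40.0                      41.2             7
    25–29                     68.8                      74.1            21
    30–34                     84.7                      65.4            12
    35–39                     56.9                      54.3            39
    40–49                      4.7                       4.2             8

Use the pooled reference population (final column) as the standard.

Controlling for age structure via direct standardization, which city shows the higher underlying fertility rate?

Holloway

Standard weights: 0.13, 0.07, 0.21, 0.12, 0.39, 0.08.
Holloway: 0.1300×4.5 + 0.0700×40.0 + 0.2100×68.8 + 0.1200×84.7 + 0.3900×56.9 + 0.0800×4.7 = 50.5640 per 1000.
Millbrook: 0.1300×4.6 + 0.0700×41.2 + 0.2100×74.1 + 0.1200×65.4 + 0.3900×54.3 + 0.0800×4.2 = 48.4040 per 1000.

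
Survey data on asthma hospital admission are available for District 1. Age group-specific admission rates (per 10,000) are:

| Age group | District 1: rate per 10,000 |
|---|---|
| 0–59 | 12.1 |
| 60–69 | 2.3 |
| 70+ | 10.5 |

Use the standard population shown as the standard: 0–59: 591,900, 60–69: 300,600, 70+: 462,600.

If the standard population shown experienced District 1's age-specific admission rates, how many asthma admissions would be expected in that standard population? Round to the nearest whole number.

1271

Expected asthma admissions = Σ (standard pop × age-specific rate ÷ 10,000)
= 591,900×12.1/10,000 + 300,600×2.3/10,000 + 462,600×10.5/10,000
= 716.20 + 69.14 + 485.73 = 1271.07.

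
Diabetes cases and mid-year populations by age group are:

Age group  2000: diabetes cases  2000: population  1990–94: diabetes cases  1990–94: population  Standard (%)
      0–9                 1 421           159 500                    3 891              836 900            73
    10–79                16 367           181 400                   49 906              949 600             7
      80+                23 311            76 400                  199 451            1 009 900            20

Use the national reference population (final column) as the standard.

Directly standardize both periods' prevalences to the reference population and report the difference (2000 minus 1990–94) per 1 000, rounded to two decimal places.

27.27

Age-specific rates per 1 000 for 2000: 8.909, 90.226, 305.118.
For 1990–94: 4.649, 52.555, 197.496.
Standard weights: 0.73, 0.07, 0.20.
2000: 0.7300×8.909 + 0.0700×90.226 + 0.2000×305.118 = 73.8430 per 1 000.
1990–94: 0.7300×4.649 + 0.0700×52.555 + 0.2000×197.496 = 46.5720 per 1 000.
Difference = 73.8430 − 46.5720 = 27.2710.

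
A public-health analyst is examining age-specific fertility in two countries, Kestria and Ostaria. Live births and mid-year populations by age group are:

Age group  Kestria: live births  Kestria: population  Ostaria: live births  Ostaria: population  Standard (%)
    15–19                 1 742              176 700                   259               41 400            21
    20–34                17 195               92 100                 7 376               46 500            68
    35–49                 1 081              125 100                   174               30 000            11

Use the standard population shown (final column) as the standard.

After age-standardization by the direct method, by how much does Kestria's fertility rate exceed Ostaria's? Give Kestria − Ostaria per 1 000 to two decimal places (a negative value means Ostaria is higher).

Age-specific rates per 1 000 for Kestria: 9.859, 186.699, 8.641.
For Ostaria: 6.256, 158.624, 5.800.
Standard weights: 0.21, 0.68, 0.11.
Kestria: 0.2100×9.859 + 0.6800×186.699 + 0.1100×8.641 = 129.9763 per 1 000.
Ostaria: 0.2100×6.256 + 0.6800×158.624 + 0.1100×5.800 = 109.8159 per 1 000.
Difference = 129.9763 − 109.8159 = 20.1604.

20.16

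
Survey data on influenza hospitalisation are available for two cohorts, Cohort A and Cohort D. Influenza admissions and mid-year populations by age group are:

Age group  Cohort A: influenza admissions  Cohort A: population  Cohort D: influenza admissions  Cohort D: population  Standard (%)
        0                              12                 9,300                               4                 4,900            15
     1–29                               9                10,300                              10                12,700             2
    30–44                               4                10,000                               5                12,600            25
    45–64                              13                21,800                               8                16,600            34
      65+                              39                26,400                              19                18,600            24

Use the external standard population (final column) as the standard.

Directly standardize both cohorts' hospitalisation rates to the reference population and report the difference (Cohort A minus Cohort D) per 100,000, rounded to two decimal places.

Age-specific rates per 100,000 for Cohort A: 129.03, 87.38, 40.00, 59.63, 147.73.
For Cohort D: 81.63, 78.74, 39.68, 48.19, 102.15.
Standard weights: 0.15, 0.02, 0.25, 0.34, 0.24.
Cohort A: 0.1500×129.03 + 0.0200×87.38 + 0.2500×40.00 + 0.3400×59.63 + 0.2400×147.73 = 86.8322 per 100,000.
Cohort D: 0.1500×81.63 + 0.0200×78.74 + 0.2500×39.68 + 0.3400×48.19 + 0.2400×102.15 = 64.6420 per 100,000.
Difference = 86.8322 − 64.6420 = 22.1902.

22.19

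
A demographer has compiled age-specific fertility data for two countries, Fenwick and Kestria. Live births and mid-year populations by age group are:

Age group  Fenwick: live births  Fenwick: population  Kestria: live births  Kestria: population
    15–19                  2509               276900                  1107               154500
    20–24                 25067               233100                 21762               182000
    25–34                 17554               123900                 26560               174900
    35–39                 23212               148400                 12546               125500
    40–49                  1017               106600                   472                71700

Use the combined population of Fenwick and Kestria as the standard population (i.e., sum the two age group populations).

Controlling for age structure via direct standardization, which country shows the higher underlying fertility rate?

Age-specific rates per 1000 for Fenwick: 9.061, 107.538, 141.679, 156.415, 9.540.
For Kestria: 7.165, 119.571, 151.858, 99.968, 6.583.
Combined standard total = 1597500; weights = 0.2700, 0.2598, 0.1870, 0.1715, 0.1116.
Fenwick: 0.2700×9.061 + 0.2598×107.538 + 0.1870×141.679 + 0.1715×156.415 + 0.1116×9.540 = 84.7728 per 1000.
Kestria: 0.2700×7.165 + 0.2598×119.571 + 0.1870×151.858 + 0.1715×99.968 + 0.1116×6.583 = 79.2835 per 1000.
The crude rates (78.03 vs 88.13) would put Kestria higher, but that reflects its age composition; once standardized to a common age structure, Fenwick has the higher underlying rate.

Fenwick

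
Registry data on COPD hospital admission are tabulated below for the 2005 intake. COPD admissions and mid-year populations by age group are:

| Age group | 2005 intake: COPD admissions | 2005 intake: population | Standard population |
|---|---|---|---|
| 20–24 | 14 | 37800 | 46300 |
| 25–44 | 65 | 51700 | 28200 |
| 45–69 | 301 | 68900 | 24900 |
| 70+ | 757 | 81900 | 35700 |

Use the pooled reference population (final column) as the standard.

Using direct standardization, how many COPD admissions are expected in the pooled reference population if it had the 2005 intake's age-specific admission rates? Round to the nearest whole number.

Age-specific rates per 10000 for the 2005 intake: 3.70, 12.57, 43.69, 92.43.
Expected COPD admissions = Σ (standard pop × age-specific rate ÷ 10000)
= 46300×3.70/10000 + 28200×12.57/10000 + 24900×43.69/10000 + 35700×92.43/10000
= 17.15 + 35.45 + 108.78 + 329.97 = 491.36.

491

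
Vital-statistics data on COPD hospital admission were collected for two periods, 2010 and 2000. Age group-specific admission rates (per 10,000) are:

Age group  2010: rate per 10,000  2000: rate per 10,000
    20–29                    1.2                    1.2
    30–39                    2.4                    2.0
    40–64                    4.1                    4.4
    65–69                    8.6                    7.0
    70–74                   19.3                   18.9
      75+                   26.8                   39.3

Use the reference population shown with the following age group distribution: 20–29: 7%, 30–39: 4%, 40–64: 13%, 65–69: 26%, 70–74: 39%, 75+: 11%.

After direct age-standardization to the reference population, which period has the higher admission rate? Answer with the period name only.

2000

Standard weights: 0.07, 0.04, 0.13, 0.26, 0.39, 0.11.
2010: 0.0700×1.2 + 0.0400×2.4 + 0.1300×4.1 + 0.2600×8.6 + 0.3900×19.3 + 0.1100×26.8 = 13.4240 per 10,000.
2000: 0.0700×1.2 + 0.0400×2.0 + 0.1300×4.4 + 0.2600×7.0 + 0.3900×18.9 + 0.1100×39.3 = 14.2500 per 10,000.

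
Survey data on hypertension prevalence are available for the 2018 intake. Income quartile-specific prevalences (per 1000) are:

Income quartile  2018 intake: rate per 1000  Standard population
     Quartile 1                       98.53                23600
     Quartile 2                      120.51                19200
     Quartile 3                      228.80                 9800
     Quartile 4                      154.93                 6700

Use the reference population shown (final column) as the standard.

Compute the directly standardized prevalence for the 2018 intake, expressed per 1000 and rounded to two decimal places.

Standard total = 59300; weights = 0.3980, 0.3238, 0.1653, 0.1130.
Standardized rate: 0.3980×98.53 + 0.3238×120.51 + 0.1653×228.80 + 0.1130×154.93 = 133.5476 per 1000.

133.55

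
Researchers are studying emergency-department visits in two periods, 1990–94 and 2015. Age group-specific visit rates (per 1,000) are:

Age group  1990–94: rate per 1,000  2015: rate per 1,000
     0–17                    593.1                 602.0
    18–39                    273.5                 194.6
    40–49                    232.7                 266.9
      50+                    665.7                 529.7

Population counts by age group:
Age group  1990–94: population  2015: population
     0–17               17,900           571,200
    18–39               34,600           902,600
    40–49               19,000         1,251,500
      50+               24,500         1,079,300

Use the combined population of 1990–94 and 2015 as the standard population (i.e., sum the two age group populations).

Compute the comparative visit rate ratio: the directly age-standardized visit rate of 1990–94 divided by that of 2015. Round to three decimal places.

1.120

Combined standard total = 3,900,600; weights = 0.1510, 0.2403, 0.3257, 0.2830.
1990–94: 0.1510×593.1 + 0.2403×273.5 + 0.3257×232.7 + 0.2830×665.7 = 419.4648 per 1,000.
2015: 0.1510×602.0 + 0.2403×194.6 + 0.3257×266.9 + 0.2830×529.7 = 374.5056 per 1,000.
Ratio = 419.4648 ÷ 374.5056 = 1.12005.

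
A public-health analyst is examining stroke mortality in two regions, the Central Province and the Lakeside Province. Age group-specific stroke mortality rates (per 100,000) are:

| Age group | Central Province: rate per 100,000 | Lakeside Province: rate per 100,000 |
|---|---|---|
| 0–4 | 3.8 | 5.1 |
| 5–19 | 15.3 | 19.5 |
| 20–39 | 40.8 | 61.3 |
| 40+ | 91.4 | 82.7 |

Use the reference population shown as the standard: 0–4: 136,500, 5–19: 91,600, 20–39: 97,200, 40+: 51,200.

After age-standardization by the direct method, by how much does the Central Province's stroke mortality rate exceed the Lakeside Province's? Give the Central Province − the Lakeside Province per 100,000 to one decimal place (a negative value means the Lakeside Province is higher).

-5.6

Standard total = 376,500; weights = 0.3625, 0.2433, 0.2582, 0.1360.
The Central Province: 0.3625×3.8 + 0.2433×15.3 + 0.2582×40.8 + 0.1360×91.4 = 28.0627 per 100,000.
The Lakeside Province: 0.3625×5.1 + 0.2433×19.5 + 0.2582×61.3 + 0.1360×82.7 = 33.6652 per 100,000.
Difference = 28.0627 − 33.6652 = -5.6025.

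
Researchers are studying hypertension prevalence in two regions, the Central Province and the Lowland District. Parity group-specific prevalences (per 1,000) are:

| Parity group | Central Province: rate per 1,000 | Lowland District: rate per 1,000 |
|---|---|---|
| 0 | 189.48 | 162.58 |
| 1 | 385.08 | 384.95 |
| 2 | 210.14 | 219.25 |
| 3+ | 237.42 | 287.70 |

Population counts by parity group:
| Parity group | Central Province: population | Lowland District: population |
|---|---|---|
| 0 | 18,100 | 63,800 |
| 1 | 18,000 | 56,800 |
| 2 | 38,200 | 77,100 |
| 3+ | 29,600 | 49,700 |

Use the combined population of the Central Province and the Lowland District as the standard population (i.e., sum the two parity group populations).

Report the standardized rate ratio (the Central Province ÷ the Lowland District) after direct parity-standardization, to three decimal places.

Combined standard total = 351,300; weights = 0.2331, 0.2129, 0.3282, 0.2257.
The Central Province: 0.2331×189.48 + 0.2129×385.08 + 0.3282×210.14 + 0.2257×237.42 = 248.7303 per 1,000.
The Lowland District: 0.2331×162.58 + 0.2129×384.95 + 0.3282×219.25 + 0.2257×287.70 = 256.7711 per 1,000.
Ratio = 248.7303 ÷ 256.7711 = 0.96868.

0.969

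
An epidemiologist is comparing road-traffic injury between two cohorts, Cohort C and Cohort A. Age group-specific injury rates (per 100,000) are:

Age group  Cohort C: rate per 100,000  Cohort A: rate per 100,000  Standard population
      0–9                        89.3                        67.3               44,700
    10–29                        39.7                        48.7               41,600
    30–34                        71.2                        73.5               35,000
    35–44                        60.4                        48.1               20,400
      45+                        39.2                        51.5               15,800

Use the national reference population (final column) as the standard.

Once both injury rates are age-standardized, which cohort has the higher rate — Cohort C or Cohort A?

Cohort C

Standard total = 157,500; weights = 0.2838, 0.2641, 0.2222, 0.1295, 0.1003.
Cohort C: 0.2838×89.3 + 0.2641×39.7 + 0.2222×71.2 + 0.1295×60.4 + 0.1003×39.2 = 63.4079 per 100,000.
Cohort A: 0.2838×67.3 + 0.2641×48.7 + 0.2222×73.5 + 0.1295×48.1 + 0.1003×51.5 = 59.6931 per 100,000.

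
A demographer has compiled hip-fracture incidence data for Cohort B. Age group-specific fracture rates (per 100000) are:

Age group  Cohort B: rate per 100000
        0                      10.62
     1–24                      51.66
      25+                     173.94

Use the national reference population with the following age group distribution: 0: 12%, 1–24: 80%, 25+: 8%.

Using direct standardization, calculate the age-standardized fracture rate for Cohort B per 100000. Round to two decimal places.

56.52

Standard weights: 0.12, 0.80, 0.08.
Standardized rate: 0.1200×10.62 + 0.8000×51.66 + 0.0800×173.94 = 56.5176 per 100000.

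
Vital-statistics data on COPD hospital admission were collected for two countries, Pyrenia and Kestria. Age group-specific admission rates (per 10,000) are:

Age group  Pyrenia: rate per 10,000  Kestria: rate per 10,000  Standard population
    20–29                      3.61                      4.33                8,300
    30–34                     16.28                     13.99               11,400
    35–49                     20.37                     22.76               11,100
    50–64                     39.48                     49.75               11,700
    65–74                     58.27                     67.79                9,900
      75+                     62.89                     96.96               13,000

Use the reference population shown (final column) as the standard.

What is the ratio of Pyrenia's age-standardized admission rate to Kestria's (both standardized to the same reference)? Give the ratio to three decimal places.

Standard total = 65,400; weights = 0.1269, 0.1743, 0.1697, 0.1789, 0.1514, 0.1988.
Pyrenia: 0.1269×3.61 + 0.1743×16.28 + 0.1697×20.37 + 0.1789×39.48 + 0.1514×58.27 + 0.1988×62.89 = 35.1379 per 10,000.
Kestria: 0.1269×4.33 + 0.1743×13.99 + 0.1697×22.76 + 0.1789×49.75 + 0.1514×67.79 + 0.1988×96.96 = 45.2865 per 10,000.
Ratio = 35.1379 ÷ 45.2865 = 0.77590.

0.776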